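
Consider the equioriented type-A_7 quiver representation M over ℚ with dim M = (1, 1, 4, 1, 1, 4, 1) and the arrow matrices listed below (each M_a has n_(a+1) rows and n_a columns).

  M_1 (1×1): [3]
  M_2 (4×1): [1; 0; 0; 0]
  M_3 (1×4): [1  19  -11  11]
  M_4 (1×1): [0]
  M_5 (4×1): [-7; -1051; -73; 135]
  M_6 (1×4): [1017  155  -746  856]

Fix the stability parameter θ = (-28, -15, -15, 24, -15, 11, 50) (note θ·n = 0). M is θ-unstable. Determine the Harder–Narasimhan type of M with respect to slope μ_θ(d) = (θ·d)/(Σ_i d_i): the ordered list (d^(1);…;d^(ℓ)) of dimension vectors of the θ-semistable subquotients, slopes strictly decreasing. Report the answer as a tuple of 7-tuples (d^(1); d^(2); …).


Interval decomposition of M: I[1,4], I[3,3]^3, I[5,7], I[6,6]^3.
HN type (ℓ=5): μ^(1)=50; μ^(2)=24; μ^(3)=11; μ^(4)=-15; μ^(5)=-28

((0, 0, 0, 0, 0, 0, 1); (0, 0, 0, 1, 0, 0, 0); (0, 0, 0, 0, 0, 4, 0); (0, 1, 4, 0, 1, 0, 0); (1, 0, 0, 0, 0, 0, 0))


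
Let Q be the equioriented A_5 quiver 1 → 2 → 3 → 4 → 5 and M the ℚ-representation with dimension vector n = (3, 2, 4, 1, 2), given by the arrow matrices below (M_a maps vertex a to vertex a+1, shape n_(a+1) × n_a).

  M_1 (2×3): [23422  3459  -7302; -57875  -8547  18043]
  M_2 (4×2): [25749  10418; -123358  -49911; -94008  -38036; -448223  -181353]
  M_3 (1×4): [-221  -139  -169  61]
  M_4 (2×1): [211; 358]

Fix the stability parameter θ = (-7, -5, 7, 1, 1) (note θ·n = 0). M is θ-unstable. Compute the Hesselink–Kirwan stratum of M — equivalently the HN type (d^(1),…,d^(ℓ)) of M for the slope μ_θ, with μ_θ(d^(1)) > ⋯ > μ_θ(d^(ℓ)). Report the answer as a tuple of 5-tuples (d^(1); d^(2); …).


Via rank(M_{q-1}∘⋯∘M_p): M ≅ I[1,1], I[1,3], I[1,5], I[3,3]^2, I[5,5].
μ_θ-semistable layers: μ^(1)=7; μ^(2)=3; μ^(3)=1; μ^(4)=-5; μ^(5)=-7

((0, 0, 3, 0, 0); (0, 0, 1, 1, 1); (0, 0, 0, 0, 1); (0, 2, 0, 0, 0); (3, 0, 0, 0, 0))


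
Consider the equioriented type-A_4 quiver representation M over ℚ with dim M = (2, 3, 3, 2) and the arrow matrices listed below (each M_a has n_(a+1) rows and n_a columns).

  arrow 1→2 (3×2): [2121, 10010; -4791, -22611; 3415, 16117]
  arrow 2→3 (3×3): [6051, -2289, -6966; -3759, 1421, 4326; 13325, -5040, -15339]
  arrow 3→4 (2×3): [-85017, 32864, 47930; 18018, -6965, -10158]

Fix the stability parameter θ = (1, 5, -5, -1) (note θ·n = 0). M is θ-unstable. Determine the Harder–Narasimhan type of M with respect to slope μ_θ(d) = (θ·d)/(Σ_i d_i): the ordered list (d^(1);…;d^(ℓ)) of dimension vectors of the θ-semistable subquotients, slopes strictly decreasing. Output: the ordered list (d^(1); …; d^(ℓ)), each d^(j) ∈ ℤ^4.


Barcode: M ≅ I[1,2], I[1,4], I[2,4], I[3,3]. HN layers by μ_θ (5 steps, strictly decreasing):
  μ^(1)=5; μ^(2)=1; μ^(3)=0; μ^(4)=-1/3; μ^(5)=-5

((0, 1, 0, 0); (1, 0, 0, 0); (1, 1, 1, 1); (0, 1, 1, 1); (0, 0, 1, 0))


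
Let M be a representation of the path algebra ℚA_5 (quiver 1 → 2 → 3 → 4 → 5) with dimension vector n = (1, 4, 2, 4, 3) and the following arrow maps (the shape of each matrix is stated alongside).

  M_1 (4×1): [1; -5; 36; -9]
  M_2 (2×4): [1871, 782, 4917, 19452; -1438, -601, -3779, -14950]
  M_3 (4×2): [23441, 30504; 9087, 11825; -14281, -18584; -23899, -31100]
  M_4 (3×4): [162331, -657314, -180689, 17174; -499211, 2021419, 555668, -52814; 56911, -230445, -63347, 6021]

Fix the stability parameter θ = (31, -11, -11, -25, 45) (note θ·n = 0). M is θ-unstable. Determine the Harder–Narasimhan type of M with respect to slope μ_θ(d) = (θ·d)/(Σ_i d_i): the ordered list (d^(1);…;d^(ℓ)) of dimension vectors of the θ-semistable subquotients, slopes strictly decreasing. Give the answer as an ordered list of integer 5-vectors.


Barcode: M ≅ I[1,5], I[2,2]^2, I[2,5], I[4,4], I[4,5]. HN layers by μ_θ (5 steps, strictly decreasing):
  μ^(1)=45; μ^(2)=-4; μ^(3)=-11; μ^(4)=-47/3; μ^(5)=-25

((0, 0, 0, 0, 3); (1, 1, 1, 1, 0); (0, 2, 0, 0, 0); (0, 1, 1, 1, 0); (0, 0, 0, 2, 0))


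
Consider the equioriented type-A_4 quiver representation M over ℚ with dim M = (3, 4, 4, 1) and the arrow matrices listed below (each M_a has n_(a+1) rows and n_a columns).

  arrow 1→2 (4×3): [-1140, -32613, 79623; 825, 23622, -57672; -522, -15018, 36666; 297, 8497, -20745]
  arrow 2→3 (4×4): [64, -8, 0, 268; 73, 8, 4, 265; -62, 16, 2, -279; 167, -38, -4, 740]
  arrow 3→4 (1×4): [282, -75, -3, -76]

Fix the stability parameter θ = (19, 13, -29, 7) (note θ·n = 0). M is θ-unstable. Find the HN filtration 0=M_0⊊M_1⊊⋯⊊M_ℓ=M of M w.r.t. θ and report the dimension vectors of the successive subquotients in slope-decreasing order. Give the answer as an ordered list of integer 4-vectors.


Barcode: M ≅ I[1,1], I[1,3], I[1,4], I[2,2], I[2,3], I[3,3]. HN layers by μ_θ (6 steps, strictly decreasing):
  μ^(1)=19; μ^(2)=13; μ^(3)=7; μ^(4)=1; μ^(5)=-8; μ^(6)=-29

((1, 0, 0, 0); (0, 1, 0, 0); (0, 0, 0, 1); (2, 2, 2, 0); (0, 1, 1, 0); (0, 0, 1, 0))


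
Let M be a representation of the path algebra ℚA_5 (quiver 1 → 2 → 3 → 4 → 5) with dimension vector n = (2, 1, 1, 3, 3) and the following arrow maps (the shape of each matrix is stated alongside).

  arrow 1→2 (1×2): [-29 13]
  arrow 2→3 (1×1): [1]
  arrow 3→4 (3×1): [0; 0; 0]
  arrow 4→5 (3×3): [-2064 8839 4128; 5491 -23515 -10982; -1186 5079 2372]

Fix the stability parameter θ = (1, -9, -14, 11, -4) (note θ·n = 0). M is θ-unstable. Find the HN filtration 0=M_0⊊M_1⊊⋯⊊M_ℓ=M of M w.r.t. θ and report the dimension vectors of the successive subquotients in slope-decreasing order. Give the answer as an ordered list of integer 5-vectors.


Via rank(M_{q-1}∘⋯∘M_p): M ≅ I[1,1], I[1,3], I[4,4], I[4,5]^2, I[5,5].
μ_θ-semistable layers: μ^(1)=11; μ^(2)=7/2; μ^(3)=1; μ^(4)=-4; μ^(5)=-22/3

((0, 0, 0, 1, 0); (0, 0, 0, 2, 2); (1, 0, 0, 0, 0); (0, 0, 0, 0, 1); (1, 1, 1, 0, 0))


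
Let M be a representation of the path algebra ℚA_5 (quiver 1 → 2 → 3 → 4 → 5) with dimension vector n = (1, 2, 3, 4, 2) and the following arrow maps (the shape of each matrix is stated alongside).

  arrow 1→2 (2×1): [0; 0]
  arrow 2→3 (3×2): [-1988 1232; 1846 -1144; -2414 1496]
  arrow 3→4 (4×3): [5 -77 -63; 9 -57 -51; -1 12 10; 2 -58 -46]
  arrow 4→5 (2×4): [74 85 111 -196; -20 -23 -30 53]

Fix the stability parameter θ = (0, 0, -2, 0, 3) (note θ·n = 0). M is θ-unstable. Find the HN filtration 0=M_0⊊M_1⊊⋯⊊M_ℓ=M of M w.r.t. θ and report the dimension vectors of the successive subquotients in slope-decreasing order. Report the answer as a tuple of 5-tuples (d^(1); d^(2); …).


Via rank(M_{q-1}∘⋯∘M_p): M ≅ I[1,1], I[2,2], I[2,3], I[3,5]^2, I[4,4]^2.
μ_θ-semistable layers: μ^(1)=3; μ^(2)=0; μ^(3)=-1; μ^(4)=-2

((0, 0, 0, 0, 2); (1, 1, 0, 4, 0); (0, 1, 1, 0, 0); (0, 0, 2, 0, 0))


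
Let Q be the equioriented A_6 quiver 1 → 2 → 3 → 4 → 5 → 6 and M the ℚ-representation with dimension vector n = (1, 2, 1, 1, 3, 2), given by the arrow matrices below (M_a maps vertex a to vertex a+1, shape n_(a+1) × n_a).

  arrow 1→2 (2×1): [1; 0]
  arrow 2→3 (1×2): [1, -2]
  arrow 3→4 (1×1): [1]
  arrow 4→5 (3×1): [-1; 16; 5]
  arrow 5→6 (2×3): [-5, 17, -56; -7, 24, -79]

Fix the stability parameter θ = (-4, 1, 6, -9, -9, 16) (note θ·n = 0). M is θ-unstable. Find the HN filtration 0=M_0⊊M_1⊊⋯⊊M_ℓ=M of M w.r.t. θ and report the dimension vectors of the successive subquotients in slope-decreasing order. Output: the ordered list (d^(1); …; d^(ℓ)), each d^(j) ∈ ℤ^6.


Interval decomposition of M: I[1,6], I[2,2], I[5,5], I[5,6].
HN type (ℓ=5): μ^(1)=16; μ^(2)=1; μ^(3)=-11/4; μ^(4)=-4; μ^(5)=-9

((0, 0, 0, 0, 0, 2); (0, 1, 0, 0, 0, 0); (0, 1, 1, 1, 1, 0); (1, 0, 0, 0, 0, 0); (0, 0, 0, 0, 2, 0))


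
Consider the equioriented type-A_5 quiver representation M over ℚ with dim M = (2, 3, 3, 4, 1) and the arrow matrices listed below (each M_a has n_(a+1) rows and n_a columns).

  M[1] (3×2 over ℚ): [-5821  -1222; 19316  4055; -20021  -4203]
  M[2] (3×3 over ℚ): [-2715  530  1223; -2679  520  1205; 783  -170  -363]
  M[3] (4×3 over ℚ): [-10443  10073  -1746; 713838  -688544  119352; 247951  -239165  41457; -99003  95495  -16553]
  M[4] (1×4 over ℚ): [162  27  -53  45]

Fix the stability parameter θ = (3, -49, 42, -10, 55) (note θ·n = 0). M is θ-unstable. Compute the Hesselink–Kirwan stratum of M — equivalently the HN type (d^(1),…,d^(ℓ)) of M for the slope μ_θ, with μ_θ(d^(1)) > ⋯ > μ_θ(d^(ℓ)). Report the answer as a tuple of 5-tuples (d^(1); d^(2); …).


Via rank(M_{q-1}∘⋯∘M_p): M ≅ I[1,4], I[1,5], I[2,2], I[3,4], I[4,4].
μ_θ-semistable layers: μ^(1)=55; μ^(2)=16; μ^(3)=-10; μ^(4)=-23; μ^(5)=-49

((0, 0, 0, 0, 1); (0, 0, 3, 3, 0); (0, 0, 0, 1, 0); (2, 2, 0, 0, 0); (0, 1, 0, 0, 0))


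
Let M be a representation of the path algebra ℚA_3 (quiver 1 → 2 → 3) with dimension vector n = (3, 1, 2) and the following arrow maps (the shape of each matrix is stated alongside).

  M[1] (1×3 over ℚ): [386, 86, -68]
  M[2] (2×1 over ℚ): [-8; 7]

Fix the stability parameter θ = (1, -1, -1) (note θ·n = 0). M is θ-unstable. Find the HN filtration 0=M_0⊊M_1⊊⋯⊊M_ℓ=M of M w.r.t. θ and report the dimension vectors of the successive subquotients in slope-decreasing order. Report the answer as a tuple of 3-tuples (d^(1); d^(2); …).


Interval decomposition of M: I[1,1]^2, I[1,3], I[3,3].
HN type (ℓ=3): μ^(1)=1; μ^(2)=-1/3; μ^(3)=-1

((2, 0, 0); (1, 1, 1); (0, 0, 1))


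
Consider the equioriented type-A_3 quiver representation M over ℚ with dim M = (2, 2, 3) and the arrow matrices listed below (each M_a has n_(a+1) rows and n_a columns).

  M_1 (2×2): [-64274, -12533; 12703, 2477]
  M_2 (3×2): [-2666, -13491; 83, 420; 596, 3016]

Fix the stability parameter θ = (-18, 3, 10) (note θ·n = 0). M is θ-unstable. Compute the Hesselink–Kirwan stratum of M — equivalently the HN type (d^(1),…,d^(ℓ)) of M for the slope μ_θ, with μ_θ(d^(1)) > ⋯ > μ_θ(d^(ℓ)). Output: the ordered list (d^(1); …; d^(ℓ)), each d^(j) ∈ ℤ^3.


Via rank(M_{q-1}∘⋯∘M_p): M ≅ I[1,3]^2, I[3,3].
μ_θ-semistable layers: μ^(1)=10; μ^(2)=3; μ^(3)=-18

((0, 0, 3); (0, 2, 0); (2, 0, 0))


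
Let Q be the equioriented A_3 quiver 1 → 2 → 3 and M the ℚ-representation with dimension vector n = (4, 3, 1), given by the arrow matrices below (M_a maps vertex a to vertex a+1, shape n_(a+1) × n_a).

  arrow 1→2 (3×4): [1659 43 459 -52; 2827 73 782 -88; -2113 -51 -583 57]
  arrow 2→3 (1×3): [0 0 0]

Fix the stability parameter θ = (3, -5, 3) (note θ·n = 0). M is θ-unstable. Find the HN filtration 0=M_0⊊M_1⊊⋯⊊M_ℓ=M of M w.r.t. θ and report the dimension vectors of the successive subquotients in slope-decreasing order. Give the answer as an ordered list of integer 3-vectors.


Barcode: M ≅ I[1,1], I[1,2]^3, I[3,3]. HN layers by μ_θ (2 steps, strictly decreasing):
  μ^(1)=3; μ^(2)=-1

((1, 0, 1); (3, 3, 0))


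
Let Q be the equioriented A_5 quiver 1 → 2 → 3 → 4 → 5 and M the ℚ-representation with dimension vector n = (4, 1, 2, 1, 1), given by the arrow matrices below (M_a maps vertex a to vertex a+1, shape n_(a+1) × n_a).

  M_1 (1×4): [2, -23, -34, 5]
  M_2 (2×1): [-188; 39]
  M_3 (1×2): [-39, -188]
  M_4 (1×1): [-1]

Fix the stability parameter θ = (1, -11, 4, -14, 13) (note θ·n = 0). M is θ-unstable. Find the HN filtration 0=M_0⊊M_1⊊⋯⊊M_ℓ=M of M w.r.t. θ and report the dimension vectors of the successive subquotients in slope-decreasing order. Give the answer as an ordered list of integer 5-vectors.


Barcode: M ≅ I[1,1]^3, I[1,3], I[3,5]. HN layers by μ_θ (4 steps, strictly decreasing):
  μ^(1)=13; μ^(2)=4; μ^(3)=1; μ^(4)=-5

((0, 0, 0, 0, 1); (0, 0, 1, 0, 0); (3, 0, 0, 0, 0); (1, 1, 1, 1, 0))


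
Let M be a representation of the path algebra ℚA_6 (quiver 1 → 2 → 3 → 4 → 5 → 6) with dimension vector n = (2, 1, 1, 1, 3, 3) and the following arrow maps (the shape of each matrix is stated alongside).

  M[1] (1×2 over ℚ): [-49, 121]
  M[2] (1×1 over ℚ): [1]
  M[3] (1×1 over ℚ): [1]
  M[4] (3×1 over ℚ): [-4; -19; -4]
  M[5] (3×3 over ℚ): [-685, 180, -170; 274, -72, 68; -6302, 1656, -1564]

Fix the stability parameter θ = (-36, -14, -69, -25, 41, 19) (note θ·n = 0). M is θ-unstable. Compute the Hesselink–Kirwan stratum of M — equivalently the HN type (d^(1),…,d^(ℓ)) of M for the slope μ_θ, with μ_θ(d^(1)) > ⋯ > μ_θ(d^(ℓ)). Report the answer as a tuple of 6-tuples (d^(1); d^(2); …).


Interval decomposition of M: I[1,1], I[1,5], I[5,5], I[5,6], I[6,6]^2.
HN type (ℓ=6): μ^(1)=41; μ^(2)=30; μ^(3)=19; μ^(4)=-25; μ^(5)=-36; μ^(6)=-119/3

((0, 0, 0, 0, 2, 0); (0, 0, 0, 0, 1, 1); (0, 0, 0, 0, 0, 2); (0, 0, 0, 1, 0, 0); (1, 0, 0, 0, 0, 0); (1, 1, 1, 0, 0, 0))


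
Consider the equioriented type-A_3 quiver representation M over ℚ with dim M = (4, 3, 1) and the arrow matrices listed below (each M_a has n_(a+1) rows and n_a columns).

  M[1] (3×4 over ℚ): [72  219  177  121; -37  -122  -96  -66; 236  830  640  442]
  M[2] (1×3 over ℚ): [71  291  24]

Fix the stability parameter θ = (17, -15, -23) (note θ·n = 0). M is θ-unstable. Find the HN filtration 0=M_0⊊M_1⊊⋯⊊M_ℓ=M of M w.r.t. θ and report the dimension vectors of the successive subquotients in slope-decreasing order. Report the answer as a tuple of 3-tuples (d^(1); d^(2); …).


Barcode: M ≅ I[1,1], I[1,2]^2, I[1,3]. HN layers by μ_θ (3 steps, strictly decreasing):
  μ^(1)=17; μ^(2)=1; μ^(3)=-7

((1, 0, 0); (2, 2, 0); (1, 1, 1))


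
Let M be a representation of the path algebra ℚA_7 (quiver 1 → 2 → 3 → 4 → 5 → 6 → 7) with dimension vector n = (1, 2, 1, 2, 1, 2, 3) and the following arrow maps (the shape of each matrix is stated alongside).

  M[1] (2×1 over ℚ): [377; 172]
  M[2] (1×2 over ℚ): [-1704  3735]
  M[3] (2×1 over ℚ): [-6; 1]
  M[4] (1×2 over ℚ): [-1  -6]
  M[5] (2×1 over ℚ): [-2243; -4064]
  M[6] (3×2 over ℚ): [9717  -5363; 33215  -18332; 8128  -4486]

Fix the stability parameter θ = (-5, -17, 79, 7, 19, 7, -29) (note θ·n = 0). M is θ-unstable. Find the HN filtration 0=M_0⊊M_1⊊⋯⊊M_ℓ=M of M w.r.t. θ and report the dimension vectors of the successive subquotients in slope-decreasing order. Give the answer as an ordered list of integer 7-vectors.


Via rank(M_{q-1}∘⋯∘M_p): M ≅ I[1,4], I[2,2], I[4,7], I[6,7], I[7,7].
μ_θ-semistable layers: μ^(1)=43; μ^(2)=1; μ^(3)=-11; μ^(4)=-17; μ^(5)=-29

((0, 0, 1, 1, 0, 0, 0); (0, 0, 0, 1, 1, 1, 1); (1, 1, 0, 0, 0, 1, 1); (0, 1, 0, 0, 0, 0, 0); (0, 0, 0, 0, 0, 0, 1))


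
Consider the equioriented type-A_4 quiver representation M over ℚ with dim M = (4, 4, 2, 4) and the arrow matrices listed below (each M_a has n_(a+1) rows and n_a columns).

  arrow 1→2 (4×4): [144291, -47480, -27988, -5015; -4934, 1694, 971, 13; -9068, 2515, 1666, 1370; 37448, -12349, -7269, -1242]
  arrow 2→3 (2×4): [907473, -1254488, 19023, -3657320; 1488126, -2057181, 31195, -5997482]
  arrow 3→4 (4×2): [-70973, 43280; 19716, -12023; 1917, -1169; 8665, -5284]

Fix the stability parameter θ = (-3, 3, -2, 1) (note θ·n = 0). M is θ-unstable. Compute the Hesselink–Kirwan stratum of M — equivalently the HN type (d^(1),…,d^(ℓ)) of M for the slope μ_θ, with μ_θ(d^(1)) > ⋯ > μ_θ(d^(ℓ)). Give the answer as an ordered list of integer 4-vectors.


Interval decomposition of M: I[1,2]^2, I[1,4]^2, I[4,4]^2.
HN type (ℓ=4): μ^(1)=3; μ^(2)=1; μ^(3)=1/2; μ^(4)=-3

((0, 2, 0, 0); (0, 0, 0, 4); (0, 2, 2, 0); (4, 0, 0, 0))


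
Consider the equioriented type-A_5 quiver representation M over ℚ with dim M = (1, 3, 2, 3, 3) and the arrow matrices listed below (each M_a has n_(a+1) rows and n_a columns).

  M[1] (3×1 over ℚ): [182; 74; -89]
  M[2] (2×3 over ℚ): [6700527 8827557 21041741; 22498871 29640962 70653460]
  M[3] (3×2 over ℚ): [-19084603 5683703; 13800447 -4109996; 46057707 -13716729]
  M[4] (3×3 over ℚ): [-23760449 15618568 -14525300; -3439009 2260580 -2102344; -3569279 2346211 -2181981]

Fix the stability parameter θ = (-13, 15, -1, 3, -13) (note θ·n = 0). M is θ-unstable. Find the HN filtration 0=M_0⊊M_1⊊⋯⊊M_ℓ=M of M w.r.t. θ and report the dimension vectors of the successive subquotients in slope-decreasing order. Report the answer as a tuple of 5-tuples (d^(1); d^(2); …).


Barcode: M ≅ I[1,5], I[2,2], I[2,5], I[4,4], I[5,5]. HN layers by μ_θ (4 steps, strictly decreasing):
  μ^(1)=15; μ^(2)=3; μ^(3)=1; μ^(4)=-13

((0, 1, 0, 0, 0); (0, 0, 0, 1, 0); (0, 2, 2, 2, 2); (1, 0, 0, 0, 1))


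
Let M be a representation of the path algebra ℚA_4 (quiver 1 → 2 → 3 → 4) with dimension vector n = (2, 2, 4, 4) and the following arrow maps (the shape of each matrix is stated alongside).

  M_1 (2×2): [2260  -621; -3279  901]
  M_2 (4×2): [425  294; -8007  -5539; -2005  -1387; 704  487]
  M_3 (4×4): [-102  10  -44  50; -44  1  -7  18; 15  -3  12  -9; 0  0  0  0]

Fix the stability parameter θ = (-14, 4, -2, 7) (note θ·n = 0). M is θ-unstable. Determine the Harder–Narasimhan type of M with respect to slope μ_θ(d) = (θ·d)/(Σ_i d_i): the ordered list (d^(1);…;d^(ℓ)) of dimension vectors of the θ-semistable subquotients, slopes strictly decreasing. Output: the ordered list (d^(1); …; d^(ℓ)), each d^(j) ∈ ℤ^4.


Via rank(M_{q-1}∘⋯∘M_p): M ≅ I[1,3]^2, I[3,4]^2, I[4,4]^2.
μ_θ-semistable layers: μ^(1)=7; μ^(2)=1; μ^(3)=-2; μ^(4)=-14

((0, 0, 0, 4); (0, 2, 2, 0); (0, 0, 2, 0); (2, 0, 0, 0))


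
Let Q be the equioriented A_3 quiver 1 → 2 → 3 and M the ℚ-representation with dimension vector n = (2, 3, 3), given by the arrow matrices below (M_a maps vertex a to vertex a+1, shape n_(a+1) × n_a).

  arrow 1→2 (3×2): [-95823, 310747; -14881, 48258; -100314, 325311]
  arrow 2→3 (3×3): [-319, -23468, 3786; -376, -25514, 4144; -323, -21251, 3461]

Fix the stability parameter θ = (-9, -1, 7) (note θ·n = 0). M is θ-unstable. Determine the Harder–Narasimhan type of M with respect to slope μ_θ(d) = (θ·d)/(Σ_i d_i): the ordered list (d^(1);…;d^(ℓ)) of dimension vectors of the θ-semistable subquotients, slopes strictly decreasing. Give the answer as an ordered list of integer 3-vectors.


Interval decomposition of M: I[1,3]^2, I[2,3].
HN type (ℓ=3): μ^(1)=7; μ^(2)=-1; μ^(3)=-9

((0, 0, 3); (0, 3, 0); (2, 0, 0))


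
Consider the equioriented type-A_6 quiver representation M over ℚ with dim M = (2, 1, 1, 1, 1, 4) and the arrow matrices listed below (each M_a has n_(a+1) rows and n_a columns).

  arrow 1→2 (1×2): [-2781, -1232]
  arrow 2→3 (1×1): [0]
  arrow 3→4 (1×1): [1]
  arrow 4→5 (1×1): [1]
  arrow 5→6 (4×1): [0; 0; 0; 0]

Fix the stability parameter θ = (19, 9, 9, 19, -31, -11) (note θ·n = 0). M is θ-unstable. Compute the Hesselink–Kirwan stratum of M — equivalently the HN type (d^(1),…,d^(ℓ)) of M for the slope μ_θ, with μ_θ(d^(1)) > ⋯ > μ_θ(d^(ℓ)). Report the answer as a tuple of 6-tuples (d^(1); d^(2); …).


Interval decomposition of M: I[1,1], I[1,2], I[3,5], I[6,6]^4.
HN type (ℓ=4): μ^(1)=19; μ^(2)=14; μ^(3)=-1; μ^(4)=-11

((1, 0, 0, 0, 0, 0); (1, 1, 0, 0, 0, 0); (0, 0, 1, 1, 1, 0); (0, 0, 0, 0, 0, 4))


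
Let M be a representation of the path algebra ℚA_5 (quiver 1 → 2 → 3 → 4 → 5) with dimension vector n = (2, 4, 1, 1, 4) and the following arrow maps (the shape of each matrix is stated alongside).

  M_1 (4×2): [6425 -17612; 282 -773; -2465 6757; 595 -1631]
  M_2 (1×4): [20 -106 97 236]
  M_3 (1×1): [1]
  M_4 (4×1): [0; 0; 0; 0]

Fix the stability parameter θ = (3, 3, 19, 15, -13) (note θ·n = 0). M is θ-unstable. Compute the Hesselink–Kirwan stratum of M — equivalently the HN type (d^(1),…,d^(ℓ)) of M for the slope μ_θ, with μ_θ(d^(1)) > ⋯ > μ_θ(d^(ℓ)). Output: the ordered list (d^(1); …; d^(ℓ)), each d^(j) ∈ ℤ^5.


Interval decomposition of M: I[1,2], I[1,4], I[2,2]^2, I[5,5]^4.
HN type (ℓ=3): μ^(1)=17; μ^(2)=3; μ^(3)=-13

((0, 0, 1, 1, 0); (2, 4, 0, 0, 0); (0, 0, 0, 0, 4))


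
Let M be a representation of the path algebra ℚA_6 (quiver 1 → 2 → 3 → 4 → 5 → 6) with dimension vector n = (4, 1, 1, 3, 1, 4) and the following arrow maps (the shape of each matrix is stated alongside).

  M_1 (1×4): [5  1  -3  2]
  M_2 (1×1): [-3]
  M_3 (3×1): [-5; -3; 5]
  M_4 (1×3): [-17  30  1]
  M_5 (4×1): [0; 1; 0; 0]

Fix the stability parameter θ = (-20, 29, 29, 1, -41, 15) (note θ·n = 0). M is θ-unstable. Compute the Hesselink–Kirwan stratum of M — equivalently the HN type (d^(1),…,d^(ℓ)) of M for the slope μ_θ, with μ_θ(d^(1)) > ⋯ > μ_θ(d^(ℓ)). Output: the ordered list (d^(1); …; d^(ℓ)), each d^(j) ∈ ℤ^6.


Barcode: M ≅ I[1,1]^3, I[1,4], I[4,4], I[4,6], I[6,6]^3. HN layers by μ_θ (4 steps, strictly decreasing):
  μ^(1)=59/3; μ^(2)=15; μ^(3)=1; μ^(4)=-20

((0, 1, 1, 1, 0, 0); (0, 0, 0, 0, 0, 4); (0, 0, 0, 1, 0, 0); (4, 0, 0, 1, 1, 0))


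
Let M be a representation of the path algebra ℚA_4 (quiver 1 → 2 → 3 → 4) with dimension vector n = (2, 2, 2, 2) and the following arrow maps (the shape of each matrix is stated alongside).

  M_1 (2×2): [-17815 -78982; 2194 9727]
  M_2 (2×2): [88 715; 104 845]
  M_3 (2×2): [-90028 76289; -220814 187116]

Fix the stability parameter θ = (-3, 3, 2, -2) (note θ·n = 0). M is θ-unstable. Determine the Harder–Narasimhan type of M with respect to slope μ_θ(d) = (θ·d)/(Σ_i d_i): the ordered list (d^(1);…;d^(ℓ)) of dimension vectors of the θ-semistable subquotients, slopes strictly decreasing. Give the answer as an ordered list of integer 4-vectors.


Interval decomposition of M: I[1,2], I[1,4], I[3,4].
HN type (ℓ=4): μ^(1)=3; μ^(2)=1; μ^(3)=0; μ^(4)=-3

((0, 1, 0, 0); (0, 1, 1, 1); (0, 0, 1, 1); (2, 0, 0, 0))


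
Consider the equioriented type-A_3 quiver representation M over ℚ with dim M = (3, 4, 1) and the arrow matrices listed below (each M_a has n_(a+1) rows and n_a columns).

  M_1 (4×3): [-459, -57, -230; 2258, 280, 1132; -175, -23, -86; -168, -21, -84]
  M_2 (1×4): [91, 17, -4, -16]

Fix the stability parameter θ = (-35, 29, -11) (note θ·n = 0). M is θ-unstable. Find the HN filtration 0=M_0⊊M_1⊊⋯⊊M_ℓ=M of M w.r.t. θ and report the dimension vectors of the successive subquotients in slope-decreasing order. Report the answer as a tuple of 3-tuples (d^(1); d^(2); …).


Via rank(M_{q-1}∘⋯∘M_p): M ≅ I[1,1], I[1,2], I[1,3], I[2,2]^2.
μ_θ-semistable layers: μ^(1)=29; μ^(2)=9; μ^(3)=-35

((0, 3, 0); (0, 1, 1); (3, 0, 0))


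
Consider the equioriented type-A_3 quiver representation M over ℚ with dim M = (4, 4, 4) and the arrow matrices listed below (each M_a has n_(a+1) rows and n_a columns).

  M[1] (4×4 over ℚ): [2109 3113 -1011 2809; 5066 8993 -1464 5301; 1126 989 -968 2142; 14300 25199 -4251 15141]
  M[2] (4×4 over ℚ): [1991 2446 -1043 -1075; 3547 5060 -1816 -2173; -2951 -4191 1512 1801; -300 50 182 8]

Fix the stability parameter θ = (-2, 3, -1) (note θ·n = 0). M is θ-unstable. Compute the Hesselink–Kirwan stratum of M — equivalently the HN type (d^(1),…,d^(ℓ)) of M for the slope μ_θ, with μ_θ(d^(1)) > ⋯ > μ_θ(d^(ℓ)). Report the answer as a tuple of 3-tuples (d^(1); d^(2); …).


Barcode: M ≅ I[1,2], I[1,3]^3, I[3,3]. HN layers by μ_θ (4 steps, strictly decreasing):
  μ^(1)=3; μ^(2)=1; μ^(3)=-1; μ^(4)=-2

((0, 1, 0); (0, 3, 3); (0, 0, 1); (4, 0, 0))


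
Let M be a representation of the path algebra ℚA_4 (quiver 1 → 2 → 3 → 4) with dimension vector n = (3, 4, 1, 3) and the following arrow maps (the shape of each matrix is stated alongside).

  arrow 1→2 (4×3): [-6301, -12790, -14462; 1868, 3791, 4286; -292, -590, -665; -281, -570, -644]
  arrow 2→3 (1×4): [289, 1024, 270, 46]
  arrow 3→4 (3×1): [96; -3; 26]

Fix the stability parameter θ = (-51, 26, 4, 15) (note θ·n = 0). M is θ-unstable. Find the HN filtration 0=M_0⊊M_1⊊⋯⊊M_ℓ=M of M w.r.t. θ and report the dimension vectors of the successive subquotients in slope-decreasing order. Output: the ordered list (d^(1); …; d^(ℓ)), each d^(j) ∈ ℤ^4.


Interval decomposition of M: I[1,2]^2, I[1,4], I[2,2], I[4,4]^2.
HN type (ℓ=3): μ^(1)=26; μ^(2)=15; μ^(3)=-51

((0, 3, 0, 0); (0, 1, 1, 3); (3, 0, 0, 0))


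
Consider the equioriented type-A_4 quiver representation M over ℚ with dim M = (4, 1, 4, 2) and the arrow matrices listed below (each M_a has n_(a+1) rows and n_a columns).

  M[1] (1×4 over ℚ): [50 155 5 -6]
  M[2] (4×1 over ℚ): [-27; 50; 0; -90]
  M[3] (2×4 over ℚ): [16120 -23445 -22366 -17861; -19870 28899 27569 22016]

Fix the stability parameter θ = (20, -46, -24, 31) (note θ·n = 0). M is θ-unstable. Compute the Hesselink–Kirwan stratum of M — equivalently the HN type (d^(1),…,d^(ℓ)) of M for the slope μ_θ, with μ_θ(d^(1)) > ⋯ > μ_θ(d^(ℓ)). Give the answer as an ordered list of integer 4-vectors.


Via rank(M_{q-1}∘⋯∘M_p): M ≅ I[1,1]^3, I[1,3], I[3,3], I[3,4]^2.
μ_θ-semistable layers: μ^(1)=31; μ^(2)=20; μ^(3)=-50/3; μ^(4)=-24

((0, 0, 0, 2); (3, 0, 0, 0); (1, 1, 1, 0); (0, 0, 3, 0))


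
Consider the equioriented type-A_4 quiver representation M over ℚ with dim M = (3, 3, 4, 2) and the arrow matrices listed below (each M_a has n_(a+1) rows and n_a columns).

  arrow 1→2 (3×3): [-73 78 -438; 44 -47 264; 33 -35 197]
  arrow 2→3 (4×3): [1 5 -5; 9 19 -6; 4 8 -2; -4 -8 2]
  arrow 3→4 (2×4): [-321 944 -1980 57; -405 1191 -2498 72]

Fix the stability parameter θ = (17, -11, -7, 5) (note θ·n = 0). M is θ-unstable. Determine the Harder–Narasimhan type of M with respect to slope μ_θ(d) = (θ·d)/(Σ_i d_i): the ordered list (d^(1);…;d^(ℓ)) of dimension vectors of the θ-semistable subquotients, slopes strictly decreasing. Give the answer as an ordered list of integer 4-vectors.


Interval decomposition of M: I[1,2], I[1,4]^2, I[3,3]^2.
HN type (ℓ=4): μ^(1)=5; μ^(2)=3; μ^(3)=-1/3; μ^(4)=-7

((0, 0, 0, 2); (1, 1, 0, 0); (2, 2, 2, 0); (0, 0, 2, 0))


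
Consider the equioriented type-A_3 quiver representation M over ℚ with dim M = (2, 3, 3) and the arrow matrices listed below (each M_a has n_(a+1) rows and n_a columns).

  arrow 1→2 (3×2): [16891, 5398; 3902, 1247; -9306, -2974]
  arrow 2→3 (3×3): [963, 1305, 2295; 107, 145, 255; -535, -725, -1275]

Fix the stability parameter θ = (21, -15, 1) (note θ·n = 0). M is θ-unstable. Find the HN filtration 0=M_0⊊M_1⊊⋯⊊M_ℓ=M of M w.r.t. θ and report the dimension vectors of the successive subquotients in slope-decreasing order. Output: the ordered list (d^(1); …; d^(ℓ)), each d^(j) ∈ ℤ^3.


Interval decomposition of M: I[1,2], I[1,3], I[2,2], I[3,3]^2.
HN type (ℓ=4): μ^(1)=3; μ^(2)=7/3; μ^(3)=1; μ^(4)=-15

((1, 1, 0); (1, 1, 1); (0, 0, 2); (0, 1, 0))


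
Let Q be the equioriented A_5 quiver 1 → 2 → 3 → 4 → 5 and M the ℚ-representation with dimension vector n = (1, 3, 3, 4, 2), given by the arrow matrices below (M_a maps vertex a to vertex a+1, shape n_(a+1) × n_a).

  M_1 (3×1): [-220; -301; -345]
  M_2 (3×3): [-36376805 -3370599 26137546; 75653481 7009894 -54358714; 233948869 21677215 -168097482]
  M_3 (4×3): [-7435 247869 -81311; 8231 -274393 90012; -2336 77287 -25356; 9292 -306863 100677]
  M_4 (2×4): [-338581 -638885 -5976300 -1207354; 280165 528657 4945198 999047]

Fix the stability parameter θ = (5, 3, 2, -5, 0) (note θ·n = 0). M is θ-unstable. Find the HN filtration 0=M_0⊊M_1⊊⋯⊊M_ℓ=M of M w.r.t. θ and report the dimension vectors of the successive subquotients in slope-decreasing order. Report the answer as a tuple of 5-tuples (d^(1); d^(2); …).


Interval decomposition of M: I[1,5], I[2,2], I[2,5], I[3,4], I[4,4].
HN type (ℓ=5): μ^(1)=3; μ^(2)=1; μ^(3)=0; μ^(4)=-3/2; μ^(5)=-5

((0, 1, 0, 0, 0); (1, 1, 1, 1, 1); (0, 1, 1, 1, 1); (0, 0, 1, 1, 0); (0, 0, 0, 1, 0))


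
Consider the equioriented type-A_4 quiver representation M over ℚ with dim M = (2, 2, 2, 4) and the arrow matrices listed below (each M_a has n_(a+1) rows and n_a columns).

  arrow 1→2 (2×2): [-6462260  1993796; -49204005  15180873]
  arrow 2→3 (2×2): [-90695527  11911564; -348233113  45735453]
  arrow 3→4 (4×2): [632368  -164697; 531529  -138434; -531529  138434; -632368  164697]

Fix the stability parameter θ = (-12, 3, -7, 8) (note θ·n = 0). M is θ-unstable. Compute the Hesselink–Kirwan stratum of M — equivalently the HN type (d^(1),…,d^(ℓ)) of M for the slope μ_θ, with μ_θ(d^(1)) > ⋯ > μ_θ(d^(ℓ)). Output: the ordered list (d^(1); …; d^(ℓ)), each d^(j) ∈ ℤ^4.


Interval decomposition of M: I[1,1], I[1,4], I[2,4], I[4,4]^2.
HN type (ℓ=3): μ^(1)=8; μ^(2)=-2; μ^(3)=-12

((0, 0, 0, 4); (0, 2, 2, 0); (2, 0, 0, 0))


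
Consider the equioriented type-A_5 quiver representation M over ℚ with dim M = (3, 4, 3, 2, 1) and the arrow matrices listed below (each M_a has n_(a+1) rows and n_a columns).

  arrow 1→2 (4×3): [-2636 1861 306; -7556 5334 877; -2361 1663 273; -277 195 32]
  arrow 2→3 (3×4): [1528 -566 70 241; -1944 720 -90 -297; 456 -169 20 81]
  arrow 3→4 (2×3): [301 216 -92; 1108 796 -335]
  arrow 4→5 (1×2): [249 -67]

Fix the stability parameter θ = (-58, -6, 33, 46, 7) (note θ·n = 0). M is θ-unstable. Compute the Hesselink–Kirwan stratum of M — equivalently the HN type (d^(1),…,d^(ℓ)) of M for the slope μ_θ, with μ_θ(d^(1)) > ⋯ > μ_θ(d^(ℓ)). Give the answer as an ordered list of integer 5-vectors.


Interval decomposition of M: I[1,2], I[1,4], I[1,5], I[2,2], I[3,3].
HN type (ℓ=5): μ^(1)=46; μ^(2)=33; μ^(3)=86/3; μ^(4)=-6; μ^(5)=-58

((0, 0, 0, 1, 0); (0, 0, 2, 0, 0); (0, 0, 1, 1, 1); (0, 4, 0, 0, 0); (3, 0, 0, 0, 0))


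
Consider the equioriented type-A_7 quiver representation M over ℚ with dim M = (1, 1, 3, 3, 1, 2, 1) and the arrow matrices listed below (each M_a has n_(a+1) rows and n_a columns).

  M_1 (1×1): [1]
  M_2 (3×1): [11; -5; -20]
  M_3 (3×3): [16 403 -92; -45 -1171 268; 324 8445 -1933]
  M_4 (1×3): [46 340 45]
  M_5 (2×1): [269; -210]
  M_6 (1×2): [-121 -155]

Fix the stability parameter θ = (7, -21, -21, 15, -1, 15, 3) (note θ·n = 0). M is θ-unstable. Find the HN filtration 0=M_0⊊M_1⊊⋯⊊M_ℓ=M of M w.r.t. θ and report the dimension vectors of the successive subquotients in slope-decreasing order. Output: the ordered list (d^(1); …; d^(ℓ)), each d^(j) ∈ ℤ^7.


Interval decomposition of M: I[1,7], I[3,4]^2, I[6,6].
HN type (ℓ=5): μ^(1)=15; μ^(2)=9; μ^(3)=7; μ^(4)=-35/3; μ^(5)=-21

((0, 0, 0, 2, 0, 1, 0); (0, 0, 0, 0, 0, 1, 1); (0, 0, 0, 1, 1, 0, 0); (1, 1, 1, 0, 0, 0, 0); (0, 0, 2, 0, 0, 0, 0))


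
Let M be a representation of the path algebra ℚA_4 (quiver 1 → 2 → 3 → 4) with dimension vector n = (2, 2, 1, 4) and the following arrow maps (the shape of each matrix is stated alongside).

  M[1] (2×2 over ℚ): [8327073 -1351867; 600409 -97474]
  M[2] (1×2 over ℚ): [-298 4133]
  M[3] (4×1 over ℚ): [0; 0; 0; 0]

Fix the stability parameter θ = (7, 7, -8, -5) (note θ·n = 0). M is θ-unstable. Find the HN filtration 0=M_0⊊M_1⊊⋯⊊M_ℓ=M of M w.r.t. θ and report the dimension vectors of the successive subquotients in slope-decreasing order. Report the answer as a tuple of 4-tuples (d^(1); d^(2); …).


Via rank(M_{q-1}∘⋯∘M_p): M ≅ I[1,2], I[1,3], I[4,4]^4.
μ_θ-semistable layers: μ^(1)=7; μ^(2)=2; μ^(3)=-5

((1, 1, 0, 0); (1, 1, 1, 0); (0, 0, 0, 4))


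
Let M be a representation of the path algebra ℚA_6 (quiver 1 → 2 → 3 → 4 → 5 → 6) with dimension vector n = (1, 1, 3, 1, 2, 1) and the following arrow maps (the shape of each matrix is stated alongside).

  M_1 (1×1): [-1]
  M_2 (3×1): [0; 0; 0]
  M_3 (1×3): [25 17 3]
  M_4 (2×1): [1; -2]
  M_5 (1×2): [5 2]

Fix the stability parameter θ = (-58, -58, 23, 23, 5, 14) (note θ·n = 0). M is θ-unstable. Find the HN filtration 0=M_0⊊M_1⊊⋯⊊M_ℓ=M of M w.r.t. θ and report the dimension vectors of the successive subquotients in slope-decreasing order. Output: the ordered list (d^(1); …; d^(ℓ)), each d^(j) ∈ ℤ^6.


Via rank(M_{q-1}∘⋯∘M_p): M ≅ I[1,2], I[3,3]^2, I[3,6], I[5,5].
μ_θ-semistable layers: μ^(1)=23; μ^(2)=65/4; μ^(3)=5; μ^(4)=-58

((0, 0, 2, 0, 0, 0); (0, 0, 1, 1, 1, 1); (0, 0, 0, 0, 1, 0); (1, 1, 0, 0, 0, 0))


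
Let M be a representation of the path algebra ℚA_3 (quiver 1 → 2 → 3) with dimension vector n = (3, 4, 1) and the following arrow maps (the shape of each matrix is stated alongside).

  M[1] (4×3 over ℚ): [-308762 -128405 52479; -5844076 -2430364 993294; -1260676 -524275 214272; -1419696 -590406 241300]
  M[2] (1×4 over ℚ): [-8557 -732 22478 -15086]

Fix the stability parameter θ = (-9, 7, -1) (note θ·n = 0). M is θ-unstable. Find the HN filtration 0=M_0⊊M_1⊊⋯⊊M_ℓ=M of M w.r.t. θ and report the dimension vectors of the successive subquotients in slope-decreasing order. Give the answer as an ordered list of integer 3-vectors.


Barcode: M ≅ I[1,1], I[1,2], I[1,3], I[2,2]^2. HN layers by μ_θ (3 steps, strictly decreasing):
  μ^(1)=7; μ^(2)=3; μ^(3)=-9

((0, 3, 0); (0, 1, 1); (3, 0, 0))


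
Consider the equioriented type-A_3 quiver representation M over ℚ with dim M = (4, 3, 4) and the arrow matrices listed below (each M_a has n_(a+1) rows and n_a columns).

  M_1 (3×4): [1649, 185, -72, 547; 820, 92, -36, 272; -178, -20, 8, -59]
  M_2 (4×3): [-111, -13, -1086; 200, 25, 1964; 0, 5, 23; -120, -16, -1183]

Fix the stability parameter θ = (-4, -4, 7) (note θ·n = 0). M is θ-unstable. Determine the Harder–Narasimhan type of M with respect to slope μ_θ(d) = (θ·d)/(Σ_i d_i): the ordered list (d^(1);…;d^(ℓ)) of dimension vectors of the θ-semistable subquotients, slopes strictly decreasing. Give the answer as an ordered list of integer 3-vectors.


Via rank(M_{q-1}∘⋯∘M_p): M ≅ I[1,1], I[1,3]^3, I[3,3].
μ_θ-semistable layers: μ^(1)=7; μ^(2)=-4

((0, 0, 4); (4, 3, 0))


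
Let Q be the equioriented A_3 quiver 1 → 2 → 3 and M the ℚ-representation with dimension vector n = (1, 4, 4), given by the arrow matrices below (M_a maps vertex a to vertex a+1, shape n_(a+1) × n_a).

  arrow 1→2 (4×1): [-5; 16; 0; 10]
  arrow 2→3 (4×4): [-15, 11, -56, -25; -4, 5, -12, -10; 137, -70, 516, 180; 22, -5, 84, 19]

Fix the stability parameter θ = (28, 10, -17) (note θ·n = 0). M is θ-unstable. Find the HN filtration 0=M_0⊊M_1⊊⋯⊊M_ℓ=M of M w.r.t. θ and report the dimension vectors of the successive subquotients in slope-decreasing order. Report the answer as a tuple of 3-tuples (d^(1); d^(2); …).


Barcode: M ≅ I[1,3], I[2,2], I[2,3]^2, I[3,3]. HN layers by μ_θ (4 steps, strictly decreasing):
  μ^(1)=10; μ^(2)=7; μ^(3)=-7/2; μ^(4)=-17

((0, 1, 0); (1, 1, 1); (0, 2, 2); (0, 0, 1))


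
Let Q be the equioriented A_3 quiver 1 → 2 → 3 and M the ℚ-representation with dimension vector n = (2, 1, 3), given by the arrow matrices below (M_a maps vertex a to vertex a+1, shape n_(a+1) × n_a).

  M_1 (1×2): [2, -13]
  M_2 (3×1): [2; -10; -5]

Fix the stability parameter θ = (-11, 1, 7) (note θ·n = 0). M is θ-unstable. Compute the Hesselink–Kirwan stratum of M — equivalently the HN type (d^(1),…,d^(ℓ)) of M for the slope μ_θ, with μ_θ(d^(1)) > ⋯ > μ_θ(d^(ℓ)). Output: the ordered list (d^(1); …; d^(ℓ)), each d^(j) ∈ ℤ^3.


Barcode: M ≅ I[1,1], I[1,3], I[3,3]^2. HN layers by μ_θ (3 steps, strictly decreasing):
  μ^(1)=7; μ^(2)=1; μ^(3)=-11

((0, 0, 3); (0, 1, 0); (2, 0, 0))


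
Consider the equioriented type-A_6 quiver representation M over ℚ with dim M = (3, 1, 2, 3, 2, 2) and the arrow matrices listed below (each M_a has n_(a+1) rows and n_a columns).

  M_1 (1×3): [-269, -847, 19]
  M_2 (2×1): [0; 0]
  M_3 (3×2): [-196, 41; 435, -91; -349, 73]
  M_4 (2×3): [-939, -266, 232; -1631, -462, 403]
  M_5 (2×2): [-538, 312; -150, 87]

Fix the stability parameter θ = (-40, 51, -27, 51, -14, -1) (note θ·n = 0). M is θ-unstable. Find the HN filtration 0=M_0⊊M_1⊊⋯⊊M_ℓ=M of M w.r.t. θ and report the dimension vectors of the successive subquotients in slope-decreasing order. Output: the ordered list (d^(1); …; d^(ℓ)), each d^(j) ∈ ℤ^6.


Interval decomposition of M: I[1,1]^2, I[1,2], I[3,6]^2, I[4,4].
HN type (ℓ=4): μ^(1)=51; μ^(2)=12; μ^(3)=-27; μ^(4)=-40

((0, 1, 0, 1, 0, 0); (0, 0, 0, 2, 2, 2); (0, 0, 2, 0, 0, 0); (3, 0, 0, 0, 0, 0))


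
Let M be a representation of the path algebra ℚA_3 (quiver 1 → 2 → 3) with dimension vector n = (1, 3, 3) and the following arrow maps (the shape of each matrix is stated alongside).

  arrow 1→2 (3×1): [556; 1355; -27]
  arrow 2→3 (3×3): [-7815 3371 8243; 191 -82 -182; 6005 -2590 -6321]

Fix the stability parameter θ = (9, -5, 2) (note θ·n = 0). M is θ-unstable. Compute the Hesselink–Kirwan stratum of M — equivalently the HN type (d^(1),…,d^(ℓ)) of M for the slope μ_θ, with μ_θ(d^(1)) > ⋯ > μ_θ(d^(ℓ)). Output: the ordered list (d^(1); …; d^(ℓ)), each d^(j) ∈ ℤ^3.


Interval decomposition of M: I[1,3], I[2,3]^2.
HN type (ℓ=2): μ^(1)=2; μ^(2)=-5

((1, 1, 3); (0, 2, 0))


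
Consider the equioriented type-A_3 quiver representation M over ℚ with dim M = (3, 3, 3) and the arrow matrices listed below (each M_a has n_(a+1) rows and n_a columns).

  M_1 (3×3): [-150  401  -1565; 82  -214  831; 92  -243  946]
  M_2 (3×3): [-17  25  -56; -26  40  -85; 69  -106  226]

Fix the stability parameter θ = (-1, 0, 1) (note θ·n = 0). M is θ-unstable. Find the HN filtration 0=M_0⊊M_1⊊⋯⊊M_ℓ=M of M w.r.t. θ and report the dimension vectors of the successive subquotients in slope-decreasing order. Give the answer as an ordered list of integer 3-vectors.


Interval decomposition of M: I[1,1], I[1,3]^2, I[2,3].
HN type (ℓ=3): μ^(1)=1; μ^(2)=0; μ^(3)=-1

((0, 0, 3); (0, 3, 0); (3, 0, 0))


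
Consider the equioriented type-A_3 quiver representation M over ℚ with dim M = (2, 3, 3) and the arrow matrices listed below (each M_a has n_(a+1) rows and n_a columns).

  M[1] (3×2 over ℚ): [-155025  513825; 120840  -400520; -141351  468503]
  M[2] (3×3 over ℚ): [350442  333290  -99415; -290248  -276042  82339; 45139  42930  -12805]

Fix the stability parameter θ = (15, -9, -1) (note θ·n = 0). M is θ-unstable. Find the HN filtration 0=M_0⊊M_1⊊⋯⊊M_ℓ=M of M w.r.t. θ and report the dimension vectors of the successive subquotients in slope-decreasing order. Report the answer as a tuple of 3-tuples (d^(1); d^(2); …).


Interval decomposition of M: I[1,1], I[1,3], I[2,2], I[2,3], I[3,3].
HN type (ℓ=4): μ^(1)=15; μ^(2)=5/3; μ^(3)=-1; μ^(4)=-9

((1, 0, 0); (1, 1, 1); (0, 0, 2); (0, 2, 0))


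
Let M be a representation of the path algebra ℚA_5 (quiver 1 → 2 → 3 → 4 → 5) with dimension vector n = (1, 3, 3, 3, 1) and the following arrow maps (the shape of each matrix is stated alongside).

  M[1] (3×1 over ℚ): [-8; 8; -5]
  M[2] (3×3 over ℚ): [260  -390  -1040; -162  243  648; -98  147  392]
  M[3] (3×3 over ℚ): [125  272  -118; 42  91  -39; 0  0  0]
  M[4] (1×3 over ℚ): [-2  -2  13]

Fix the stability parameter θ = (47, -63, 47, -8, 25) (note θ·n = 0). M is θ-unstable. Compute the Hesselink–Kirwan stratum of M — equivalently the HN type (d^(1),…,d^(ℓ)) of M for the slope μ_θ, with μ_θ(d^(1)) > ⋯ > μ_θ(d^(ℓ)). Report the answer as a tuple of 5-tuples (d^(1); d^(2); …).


Via rank(M_{q-1}∘⋯∘M_p): M ≅ I[1,2], I[2,2], I[2,3], I[3,4], I[3,5], I[4,4].
μ_θ-semistable layers: μ^(1)=47; μ^(2)=25; μ^(3)=39/2; μ^(4)=-8; μ^(5)=-63

((0, 0, 1, 0, 0); (0, 0, 0, 0, 1); (0, 0, 2, 2, 0); (1, 1, 0, 1, 0); (0, 2, 0, 0, 0))


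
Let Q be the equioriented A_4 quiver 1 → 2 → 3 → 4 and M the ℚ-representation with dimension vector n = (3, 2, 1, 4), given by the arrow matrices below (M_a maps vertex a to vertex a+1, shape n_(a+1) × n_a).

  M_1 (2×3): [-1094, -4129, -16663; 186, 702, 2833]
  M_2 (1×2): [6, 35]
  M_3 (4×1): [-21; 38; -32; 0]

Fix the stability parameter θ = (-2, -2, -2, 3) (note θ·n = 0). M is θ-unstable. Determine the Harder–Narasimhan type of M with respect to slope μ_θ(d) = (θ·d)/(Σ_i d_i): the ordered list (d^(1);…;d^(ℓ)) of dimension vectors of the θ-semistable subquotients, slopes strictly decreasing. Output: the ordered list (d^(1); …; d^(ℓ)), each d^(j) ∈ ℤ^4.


Interval decomposition of M: I[1,1], I[1,2], I[1,4], I[4,4]^3.
HN type (ℓ=2): μ^(1)=3; μ^(2)=-2

((0, 0, 0, 4); (3, 2, 1, 0))
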